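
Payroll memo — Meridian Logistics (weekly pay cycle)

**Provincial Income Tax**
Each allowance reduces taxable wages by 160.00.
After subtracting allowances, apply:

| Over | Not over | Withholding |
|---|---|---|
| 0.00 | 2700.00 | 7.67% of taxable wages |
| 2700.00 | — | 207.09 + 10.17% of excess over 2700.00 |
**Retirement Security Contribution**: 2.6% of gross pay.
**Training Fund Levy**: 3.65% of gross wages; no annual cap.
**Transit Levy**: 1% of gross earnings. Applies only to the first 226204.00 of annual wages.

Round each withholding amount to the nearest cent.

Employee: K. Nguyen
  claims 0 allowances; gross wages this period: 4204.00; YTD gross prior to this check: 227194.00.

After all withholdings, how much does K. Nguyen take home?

Provincial Income Tax: taxable = 4204.00
  207.09 + 10.17% × (4204.00 − 2700.00) = 207.09 + 10.17% × 1504.00 = 360.05
Retirement Security Contribution: 2.6% × 4204.00 = 109.30
Training Fund Levy: 3.65% × 4204.00 = 153.45
Transit Levy: YTD 227194.00 ≥ cap 226204.00 → 0.00
Total withheld: 360.05 + 109.30 + 153.45 + 0.00 = 622.80
Net pay: 4204.00 − 622.80 = 3581.20

3581.20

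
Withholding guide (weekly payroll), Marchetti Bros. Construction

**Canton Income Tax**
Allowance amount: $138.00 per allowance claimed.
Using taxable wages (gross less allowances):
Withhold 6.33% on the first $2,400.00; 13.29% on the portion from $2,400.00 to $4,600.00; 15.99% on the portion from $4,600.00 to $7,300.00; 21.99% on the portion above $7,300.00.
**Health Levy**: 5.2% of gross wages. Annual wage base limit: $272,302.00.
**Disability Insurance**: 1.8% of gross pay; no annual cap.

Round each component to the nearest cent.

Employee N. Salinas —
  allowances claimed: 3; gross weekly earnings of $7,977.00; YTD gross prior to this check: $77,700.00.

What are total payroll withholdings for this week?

$1,492.25

Canton Income Tax: taxable = $7,977.00 − 3×$138.00 = $7,563.00
  $876.03 + 21.99% × ($7,563.00 − $7,300.00) = $876.03 + 21.99% × $263.00 = $933.86
Health Levy: 5.2% × $7,977.00 = $414.80
Disability Insurance: 1.8% × $7,977.00 = $143.59
Total: $933.86 + $414.80 + $143.59 = $1,492.25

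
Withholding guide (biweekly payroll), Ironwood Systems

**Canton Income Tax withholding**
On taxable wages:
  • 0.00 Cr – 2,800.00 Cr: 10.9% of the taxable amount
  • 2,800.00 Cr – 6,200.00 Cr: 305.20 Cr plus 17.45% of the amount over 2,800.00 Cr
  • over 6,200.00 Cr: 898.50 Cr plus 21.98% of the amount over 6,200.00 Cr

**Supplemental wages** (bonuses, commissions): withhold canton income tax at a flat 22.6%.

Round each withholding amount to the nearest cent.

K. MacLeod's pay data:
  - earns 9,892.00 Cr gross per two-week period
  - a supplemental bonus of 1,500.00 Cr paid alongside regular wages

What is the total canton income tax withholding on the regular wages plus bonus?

2,049.00 Cr

Canton Income Tax: taxable = 9,892.00 Cr
  898.50 Cr + 21.98% × (9,892.00 Cr − 6,200.00 Cr) = 898.50 Cr + 21.98% × 3,692.00 Cr = 1,710.00 Cr
Supplemental (22.6% flat on bonus): 22.6% × 1,500.00 Cr = 339.00 Cr
Total canton income tax: 1,710.00 Cr + 339.00 Cr = 2,049.00 Cr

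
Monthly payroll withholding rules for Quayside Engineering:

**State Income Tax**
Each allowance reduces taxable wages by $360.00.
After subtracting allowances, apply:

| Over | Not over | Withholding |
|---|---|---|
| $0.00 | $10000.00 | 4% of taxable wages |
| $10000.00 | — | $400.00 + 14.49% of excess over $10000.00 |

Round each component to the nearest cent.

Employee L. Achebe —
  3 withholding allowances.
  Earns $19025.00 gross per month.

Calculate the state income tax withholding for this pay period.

State Income Tax: taxable = $19025.00 − 3×$360.00 = $17945.00
  $400.00 + 14.49% × ($17945.00 − $10000.00) = $400.00 + 14.49% × $7945.00 = $1551.23

$1551.23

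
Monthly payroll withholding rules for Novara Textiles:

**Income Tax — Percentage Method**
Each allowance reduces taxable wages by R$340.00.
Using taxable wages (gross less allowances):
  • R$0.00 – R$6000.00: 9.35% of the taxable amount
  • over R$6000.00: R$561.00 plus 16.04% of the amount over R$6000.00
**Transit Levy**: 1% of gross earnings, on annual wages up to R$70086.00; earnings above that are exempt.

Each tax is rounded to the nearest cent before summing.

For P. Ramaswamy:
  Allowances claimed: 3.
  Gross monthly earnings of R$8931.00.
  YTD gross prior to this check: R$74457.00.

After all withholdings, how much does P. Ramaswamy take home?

Income Tax: taxable = R$8931.00 − 3×R$340.00 = R$7911.00
  R$561.00 + 16.04% × (R$7911.00 − R$6000.00) = R$561.00 + 16.04% × R$1911.00 = R$867.52
Transit Levy: YTD R$74457.00 ≥ cap R$70086.00 → R$0.00
Total withheld: R$867.52 + R$0.00 = R$867.52
Net pay: R$8931.00 − R$867.52 = R$8063.48

R$8063.48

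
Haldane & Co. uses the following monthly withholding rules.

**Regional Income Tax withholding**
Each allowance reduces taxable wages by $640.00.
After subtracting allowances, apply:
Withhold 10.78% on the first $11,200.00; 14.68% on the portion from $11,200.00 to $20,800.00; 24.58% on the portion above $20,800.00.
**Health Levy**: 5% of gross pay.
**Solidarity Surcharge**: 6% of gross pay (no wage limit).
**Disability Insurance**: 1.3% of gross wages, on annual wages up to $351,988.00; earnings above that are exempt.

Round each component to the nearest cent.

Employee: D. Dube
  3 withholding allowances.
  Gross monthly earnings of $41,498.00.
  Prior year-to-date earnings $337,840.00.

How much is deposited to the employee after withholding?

Regional Income Tax: taxable = $41,498.00 − 3×$640.00 = $39,578.00
  $2,616.64 + 24.58% × ($39,578.00 − $20,800.00) = $2,616.64 + 24.58% × $18,778.00 = $7,232.27
Health Levy: 5% × $41,498.00 = $2,074.90
Solidarity Surcharge: 6% × $41,498.00 = $2,489.88
Disability Insurance: cap $351,988.00 − YTD $337,840.00 = $14,148.00 subject; 1.3% × $14,148.00 = $183.92
Total withheld: $7,232.27 + $2,074.90 + $2,489.88 + $183.92 = $11,980.97
Net pay: $41,498.00 − $11,980.97 = $29,517.03

$29,517.03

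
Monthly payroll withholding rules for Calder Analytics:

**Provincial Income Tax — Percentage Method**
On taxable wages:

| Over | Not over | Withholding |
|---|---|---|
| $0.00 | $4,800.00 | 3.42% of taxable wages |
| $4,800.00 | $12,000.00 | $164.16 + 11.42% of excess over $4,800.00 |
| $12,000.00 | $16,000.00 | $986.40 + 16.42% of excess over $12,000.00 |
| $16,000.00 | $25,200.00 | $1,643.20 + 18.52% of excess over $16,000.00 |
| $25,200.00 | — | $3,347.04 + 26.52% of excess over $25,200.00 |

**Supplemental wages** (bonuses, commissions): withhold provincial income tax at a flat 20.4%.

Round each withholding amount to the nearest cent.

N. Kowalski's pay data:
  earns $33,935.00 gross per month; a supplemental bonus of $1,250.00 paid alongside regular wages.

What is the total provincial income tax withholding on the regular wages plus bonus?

$5,918.56

Provincial Income Tax: taxable = $33,935.00
  $3,347.04 + 26.52% × ($33,935.00 − $25,200.00) = $3,347.04 + 26.52% × $8,735.00 = $5,663.56
Supplemental (20.4% flat on bonus): 20.4% × $1,250.00 = $255.00
Total provincial income tax: $5,663.56 + $255.00 = $5,918.56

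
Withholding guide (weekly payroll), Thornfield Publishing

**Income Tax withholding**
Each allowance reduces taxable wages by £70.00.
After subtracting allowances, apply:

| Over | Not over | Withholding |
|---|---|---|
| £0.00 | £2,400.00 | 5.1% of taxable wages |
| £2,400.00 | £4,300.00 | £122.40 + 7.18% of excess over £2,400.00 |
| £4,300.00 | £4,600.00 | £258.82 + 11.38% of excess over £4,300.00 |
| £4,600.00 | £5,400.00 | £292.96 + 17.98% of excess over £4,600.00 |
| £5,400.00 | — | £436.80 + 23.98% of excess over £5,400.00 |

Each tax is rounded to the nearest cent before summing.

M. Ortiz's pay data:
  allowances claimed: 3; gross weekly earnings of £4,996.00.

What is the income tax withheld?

£326.40

Income Tax: taxable = £4,996.00 − 3×£70.00 = £4,786.00
  £292.96 + 17.98% × (£4,786.00 − £4,600.00) = £292.96 + 17.98% × £186.00 = £326.40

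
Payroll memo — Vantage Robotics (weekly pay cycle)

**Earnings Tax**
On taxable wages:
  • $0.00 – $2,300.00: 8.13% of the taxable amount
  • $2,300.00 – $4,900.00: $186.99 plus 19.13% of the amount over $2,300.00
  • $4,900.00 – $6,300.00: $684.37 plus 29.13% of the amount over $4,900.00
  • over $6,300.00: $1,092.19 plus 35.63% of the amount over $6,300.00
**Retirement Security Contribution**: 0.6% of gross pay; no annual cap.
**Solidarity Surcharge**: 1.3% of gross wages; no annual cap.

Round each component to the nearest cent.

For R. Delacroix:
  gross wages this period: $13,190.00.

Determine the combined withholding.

Earnings Tax: taxable = $13,190.00
  $1,092.19 + 35.63% × ($13,190.00 − $6,300.00) = $1,092.19 + 35.63% × $6,890.00 = $3,547.10
Retirement Security Contribution: 0.6% × $13,190.00 = $79.14
Solidarity Surcharge: 1.3% × $13,190.00 = $171.47
Total: $3,547.10 + $79.14 + $171.47 = $3,797.71

$3,797.71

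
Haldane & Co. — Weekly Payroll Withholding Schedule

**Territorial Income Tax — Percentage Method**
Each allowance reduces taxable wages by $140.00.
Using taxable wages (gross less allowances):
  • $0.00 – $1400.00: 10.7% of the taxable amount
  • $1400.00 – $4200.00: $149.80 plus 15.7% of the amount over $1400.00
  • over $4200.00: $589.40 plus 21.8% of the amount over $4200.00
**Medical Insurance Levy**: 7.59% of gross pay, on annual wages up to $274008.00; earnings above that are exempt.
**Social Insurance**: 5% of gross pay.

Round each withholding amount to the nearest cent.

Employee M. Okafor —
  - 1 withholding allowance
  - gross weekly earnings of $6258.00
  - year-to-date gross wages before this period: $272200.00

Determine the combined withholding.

Territorial Income Tax: taxable = $6258.00 − 1×$140.00 = $6118.00
  $589.40 + 21.8% × ($6118.00 − $4200.00) = $589.40 + 21.8% × $1918.00 = $1007.52
Medical Insurance Levy: cap $274008.00 − YTD $272200.00 = $1808.00 subject; 7.59% × $1808.00 = $137.23
Social Insurance: 5% × $6258.00 = $312.90
Total: $1007.52 + $137.23 + $312.90 = $1457.65

$1457.65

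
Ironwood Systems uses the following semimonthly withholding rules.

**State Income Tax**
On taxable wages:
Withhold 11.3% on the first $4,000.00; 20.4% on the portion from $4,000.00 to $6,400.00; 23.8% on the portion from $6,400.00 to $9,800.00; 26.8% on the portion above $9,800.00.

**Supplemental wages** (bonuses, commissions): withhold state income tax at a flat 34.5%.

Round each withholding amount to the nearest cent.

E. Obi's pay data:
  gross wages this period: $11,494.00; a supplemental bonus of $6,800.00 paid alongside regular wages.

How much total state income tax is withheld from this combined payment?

$4,550.79

State Income Tax: taxable = $11,494.00
  $1,750.80 + 26.8% × ($11,494.00 − $9,800.00) = $1,750.80 + 26.8% × $1,694.00 = $2,204.79
Supplemental (34.5% flat on bonus): 34.5% × $6,800.00 = $2,346.00
Total state income tax: $2,204.79 + $2,346.00 = $4,550.79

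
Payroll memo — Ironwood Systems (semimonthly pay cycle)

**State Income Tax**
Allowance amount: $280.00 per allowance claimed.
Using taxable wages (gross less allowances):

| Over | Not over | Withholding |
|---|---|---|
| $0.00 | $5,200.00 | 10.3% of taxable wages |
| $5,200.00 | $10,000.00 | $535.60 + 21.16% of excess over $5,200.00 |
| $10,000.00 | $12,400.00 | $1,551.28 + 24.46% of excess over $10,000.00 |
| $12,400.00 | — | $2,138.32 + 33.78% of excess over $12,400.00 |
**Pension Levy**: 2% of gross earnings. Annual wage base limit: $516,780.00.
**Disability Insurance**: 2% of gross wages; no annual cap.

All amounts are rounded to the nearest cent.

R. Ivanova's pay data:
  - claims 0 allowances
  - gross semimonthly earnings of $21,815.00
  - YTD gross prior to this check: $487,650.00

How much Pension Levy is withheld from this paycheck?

Pension Levy: 2% × $21,815.00 = $436.30

$436.30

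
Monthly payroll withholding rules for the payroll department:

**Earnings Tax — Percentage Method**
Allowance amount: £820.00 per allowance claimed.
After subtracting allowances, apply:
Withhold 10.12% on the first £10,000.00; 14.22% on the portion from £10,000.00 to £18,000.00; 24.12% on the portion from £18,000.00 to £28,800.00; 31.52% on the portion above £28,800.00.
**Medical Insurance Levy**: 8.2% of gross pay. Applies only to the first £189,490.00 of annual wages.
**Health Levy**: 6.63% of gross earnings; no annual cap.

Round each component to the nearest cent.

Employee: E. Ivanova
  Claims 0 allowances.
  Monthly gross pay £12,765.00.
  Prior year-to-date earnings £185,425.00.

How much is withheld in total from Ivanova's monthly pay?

Earnings Tax: taxable = £12,765.00
  £1,012.00 + 14.22% × (£12,765.00 − £10,000.00) = £1,012.00 + 14.22% × £2,765.00 = £1,405.18
Medical Insurance Levy: cap £189,490.00 − YTD £185,425.00 = £4,065.00 subject; 8.2% × £4,065.00 = £333.33
Health Levy: 6.63% × £12,765.00 = £846.32
Total: £1,405.18 + £333.33 + £846.32 = £2,584.83

£2,584.83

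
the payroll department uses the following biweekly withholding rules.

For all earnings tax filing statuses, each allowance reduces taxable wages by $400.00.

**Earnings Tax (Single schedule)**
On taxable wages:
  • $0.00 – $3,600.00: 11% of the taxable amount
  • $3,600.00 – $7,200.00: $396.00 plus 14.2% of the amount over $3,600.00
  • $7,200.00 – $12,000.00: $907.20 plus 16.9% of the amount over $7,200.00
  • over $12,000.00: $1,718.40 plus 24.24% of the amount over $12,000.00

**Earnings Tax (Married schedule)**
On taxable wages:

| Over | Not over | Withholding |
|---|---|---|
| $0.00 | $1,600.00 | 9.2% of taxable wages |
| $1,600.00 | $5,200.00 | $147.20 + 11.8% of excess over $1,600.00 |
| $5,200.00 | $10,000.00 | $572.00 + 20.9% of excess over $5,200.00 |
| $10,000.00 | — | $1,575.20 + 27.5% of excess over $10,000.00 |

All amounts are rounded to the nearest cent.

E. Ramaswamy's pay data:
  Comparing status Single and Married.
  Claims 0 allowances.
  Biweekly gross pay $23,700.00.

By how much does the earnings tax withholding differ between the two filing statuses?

Earnings Tax (Single): taxable = $23,700.00
  $1,718.40 + 24.24% × ($23,700.00 − $12,000.00) = $1,718.40 + 24.24% × $11,700.00 = $4,554.48
Earnings Tax (Married): taxable = $23,700.00
  $1,575.20 + 27.5% × ($23,700.00 − $10,000.00) = $1,575.20 + 27.5% × $13,700.00 = $5,342.70
Difference: |$4,554.48 − $5,342.70| = $788.22 (higher under Married)

$788.22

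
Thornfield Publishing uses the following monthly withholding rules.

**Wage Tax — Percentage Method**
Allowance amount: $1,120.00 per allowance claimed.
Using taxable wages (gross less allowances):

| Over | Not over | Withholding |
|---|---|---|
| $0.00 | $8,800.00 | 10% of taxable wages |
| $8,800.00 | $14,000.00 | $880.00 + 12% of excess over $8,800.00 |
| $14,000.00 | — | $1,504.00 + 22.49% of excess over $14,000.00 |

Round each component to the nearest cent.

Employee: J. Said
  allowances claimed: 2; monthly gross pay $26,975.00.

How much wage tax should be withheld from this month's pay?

Wage Tax: taxable = $26,975.00 − 2×$1,120.00 = $24,735.00
  $1,504.00 + 22.49% × ($24,735.00 − $14,000.00) = $1,504.00 + 22.49% × $10,735.00 = $3,918.30

$3,918.30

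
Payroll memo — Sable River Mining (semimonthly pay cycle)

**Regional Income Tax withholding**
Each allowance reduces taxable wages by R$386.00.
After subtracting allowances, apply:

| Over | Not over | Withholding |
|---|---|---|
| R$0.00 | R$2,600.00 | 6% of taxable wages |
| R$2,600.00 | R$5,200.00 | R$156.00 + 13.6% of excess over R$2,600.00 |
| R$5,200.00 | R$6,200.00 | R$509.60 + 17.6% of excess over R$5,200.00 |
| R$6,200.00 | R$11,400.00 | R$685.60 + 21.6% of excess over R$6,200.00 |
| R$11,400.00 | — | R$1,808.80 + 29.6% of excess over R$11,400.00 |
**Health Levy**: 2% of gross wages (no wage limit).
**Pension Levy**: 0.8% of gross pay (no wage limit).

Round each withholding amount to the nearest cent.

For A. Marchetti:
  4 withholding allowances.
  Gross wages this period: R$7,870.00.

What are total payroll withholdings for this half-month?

Regional Income Tax: taxable = R$7,870.00 − 4×R$386.00 = R$6,326.00
  R$685.60 + 21.6% × (R$6,326.00 − R$6,200.00) = R$685.60 + 21.6% × R$126.00 = R$712.82
Health Levy: 2% × R$7,870.00 = R$157.40
Pension Levy: 0.8% × R$7,870.00 = R$62.96
Total: R$712.82 + R$157.40 + R$62.96 = R$933.18

R$933.18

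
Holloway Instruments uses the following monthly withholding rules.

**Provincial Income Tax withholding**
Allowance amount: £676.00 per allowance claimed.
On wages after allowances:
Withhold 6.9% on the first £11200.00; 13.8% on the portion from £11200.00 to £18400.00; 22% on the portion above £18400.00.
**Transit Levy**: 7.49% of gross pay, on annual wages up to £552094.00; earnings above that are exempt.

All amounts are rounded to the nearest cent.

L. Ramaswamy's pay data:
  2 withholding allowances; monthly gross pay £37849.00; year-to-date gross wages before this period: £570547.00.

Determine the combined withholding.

£5747.74

Provincial Income Tax: taxable = £37849.00 − 2×£676.00 = £36497.00
  £1766.40 + 22% × (£36497.00 − £18400.00) = £1766.40 + 22% × £18097.00 = £5747.74
Transit Levy: YTD £570547.00 ≥ cap £552094.00 → £0.00
Total: £5747.74 + £0.00 = £5747.74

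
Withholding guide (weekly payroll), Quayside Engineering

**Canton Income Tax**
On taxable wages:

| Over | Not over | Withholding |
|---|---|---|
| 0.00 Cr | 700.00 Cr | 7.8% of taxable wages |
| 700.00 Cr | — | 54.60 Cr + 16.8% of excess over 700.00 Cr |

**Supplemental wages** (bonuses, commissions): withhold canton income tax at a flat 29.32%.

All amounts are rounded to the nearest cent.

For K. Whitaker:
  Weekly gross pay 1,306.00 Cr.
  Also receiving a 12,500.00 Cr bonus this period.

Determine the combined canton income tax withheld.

Canton Income Tax: taxable = 1,306.00 Cr
  54.60 Cr + 16.8% × (1,306.00 Cr − 700.00 Cr) = 54.60 Cr + 16.8% × 606.00 Cr = 156.41 Cr
Supplemental (29.32% flat on bonus): 29.32% × 12,500.00 Cr = 3,665.00 Cr
Total canton income tax: 156.41 Cr + 3,665.00 Cr = 3,821.41 Cr

3,821.41 Cr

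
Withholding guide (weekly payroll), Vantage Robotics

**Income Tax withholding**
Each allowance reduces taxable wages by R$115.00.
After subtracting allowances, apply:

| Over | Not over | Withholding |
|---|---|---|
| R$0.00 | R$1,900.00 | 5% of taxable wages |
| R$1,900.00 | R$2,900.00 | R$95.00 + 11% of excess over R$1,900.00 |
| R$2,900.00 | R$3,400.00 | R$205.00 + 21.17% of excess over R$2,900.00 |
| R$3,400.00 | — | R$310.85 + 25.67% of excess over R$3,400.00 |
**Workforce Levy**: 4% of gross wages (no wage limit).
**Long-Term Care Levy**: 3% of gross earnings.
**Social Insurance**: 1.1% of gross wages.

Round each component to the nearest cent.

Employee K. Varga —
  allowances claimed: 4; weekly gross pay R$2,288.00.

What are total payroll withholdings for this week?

R$276.73

Income Tax: taxable = R$2,288.00 − 4×R$115.00 = R$1,828.00
  5% × R$1,828.00 = R$91.40
Workforce Levy: 4% × R$2,288.00 = R$91.52
Long-Term Care Levy: 3% × R$2,288.00 = R$68.64
Social Insurance: 1.1% × R$2,288.00 = R$25.17
Total: R$91.40 + R$91.52 + R$68.64 + R$25.17 = R$276.73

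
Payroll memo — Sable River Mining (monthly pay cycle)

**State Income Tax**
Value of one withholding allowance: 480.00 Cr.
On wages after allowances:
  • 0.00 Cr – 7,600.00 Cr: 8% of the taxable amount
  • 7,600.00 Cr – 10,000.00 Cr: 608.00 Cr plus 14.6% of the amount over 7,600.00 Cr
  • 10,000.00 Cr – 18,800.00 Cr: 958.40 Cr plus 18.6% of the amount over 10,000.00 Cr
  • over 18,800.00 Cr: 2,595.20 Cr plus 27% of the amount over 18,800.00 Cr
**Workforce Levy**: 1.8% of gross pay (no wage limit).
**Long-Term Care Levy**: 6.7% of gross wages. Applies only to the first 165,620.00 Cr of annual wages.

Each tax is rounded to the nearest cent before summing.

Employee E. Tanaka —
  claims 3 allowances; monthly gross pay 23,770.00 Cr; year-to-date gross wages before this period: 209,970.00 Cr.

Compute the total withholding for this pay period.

State Income Tax: taxable = 23,770.00 Cr − 3×480.00 Cr = 22,330.00 Cr
  2,595.20 Cr + 27% × (22,330.00 Cr − 18,800.00 Cr) = 2,595.20 Cr + 27% × 3,530.00 Cr = 3,548.30 Cr
Workforce Levy: 1.8% × 23,770.00 Cr = 427.86 Cr
Long-Term Care Levy: YTD 209,970.00 Cr ≥ cap 165,620.00 Cr → 0.00 Cr
Total: 3,548.30 Cr + 427.86 Cr + 0.00 Cr = 3,976.16 Cr

3,976.16 Cr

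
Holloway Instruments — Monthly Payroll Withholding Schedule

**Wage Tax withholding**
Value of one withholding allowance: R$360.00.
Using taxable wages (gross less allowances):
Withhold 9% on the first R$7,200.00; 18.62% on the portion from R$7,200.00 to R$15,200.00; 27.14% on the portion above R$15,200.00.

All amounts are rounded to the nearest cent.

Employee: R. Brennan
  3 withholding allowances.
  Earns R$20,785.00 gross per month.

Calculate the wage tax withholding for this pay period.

R$3,360.26

Wage Tax: taxable = R$20,785.00 − 3×R$360.00 = R$19,705.00
  R$2,137.60 + 27.14% × (R$19,705.00 − R$15,200.00) = R$2,137.60 + 27.14% × R$4,505.00 = R$3,360.26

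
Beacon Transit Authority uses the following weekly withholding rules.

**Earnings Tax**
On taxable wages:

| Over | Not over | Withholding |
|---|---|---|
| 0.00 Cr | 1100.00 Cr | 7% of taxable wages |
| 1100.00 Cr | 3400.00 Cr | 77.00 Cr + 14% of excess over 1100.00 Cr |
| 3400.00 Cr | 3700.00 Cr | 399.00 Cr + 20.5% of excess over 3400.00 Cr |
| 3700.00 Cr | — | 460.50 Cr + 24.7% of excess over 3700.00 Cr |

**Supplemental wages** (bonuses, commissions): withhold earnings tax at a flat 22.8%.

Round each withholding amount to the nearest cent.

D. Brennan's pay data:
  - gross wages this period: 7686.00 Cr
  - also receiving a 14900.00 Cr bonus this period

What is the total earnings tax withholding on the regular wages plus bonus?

Earnings Tax: taxable = 7686.00 Cr
  460.50 Cr + 24.7% × (7686.00 Cr − 3700.00 Cr) = 460.50 Cr + 24.7% × 3986.00 Cr = 1445.04 Cr
Supplemental (22.8% flat on bonus): 22.8% × 14900.00 Cr = 3397.20 Cr
Total earnings tax: 1445.04 Cr + 3397.20 Cr = 4842.24 Cr

4842.24 Cr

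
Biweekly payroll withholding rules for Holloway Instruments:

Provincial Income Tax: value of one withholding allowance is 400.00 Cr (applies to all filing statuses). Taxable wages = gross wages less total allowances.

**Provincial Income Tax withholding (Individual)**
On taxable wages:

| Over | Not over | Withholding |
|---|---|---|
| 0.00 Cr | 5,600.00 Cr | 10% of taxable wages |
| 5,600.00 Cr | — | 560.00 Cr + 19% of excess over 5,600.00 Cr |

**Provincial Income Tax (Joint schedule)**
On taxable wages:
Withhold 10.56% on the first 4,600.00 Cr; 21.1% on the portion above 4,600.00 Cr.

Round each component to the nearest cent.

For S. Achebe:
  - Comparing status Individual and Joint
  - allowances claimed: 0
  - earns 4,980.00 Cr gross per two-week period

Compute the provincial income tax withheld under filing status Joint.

Provincial Income Tax (Joint): taxable = 4,980.00 Cr
  485.76 Cr + 21.1% × (4,980.00 Cr − 4,600.00 Cr) = 485.76 Cr + 21.1% × 380.00 Cr = 565.94 Cr

565.94 Cr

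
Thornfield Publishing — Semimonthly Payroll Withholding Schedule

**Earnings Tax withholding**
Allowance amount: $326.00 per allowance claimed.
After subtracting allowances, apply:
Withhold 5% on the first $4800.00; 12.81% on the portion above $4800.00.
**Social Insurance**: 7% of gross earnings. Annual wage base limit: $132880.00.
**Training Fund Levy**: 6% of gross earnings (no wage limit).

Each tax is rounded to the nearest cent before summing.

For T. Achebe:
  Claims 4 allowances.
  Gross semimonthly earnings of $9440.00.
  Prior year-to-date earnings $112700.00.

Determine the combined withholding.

Earnings Tax: taxable = $9440.00 − 4×$326.00 = $8136.00
  $240.00 + 12.81% × ($8136.00 − $4800.00) = $240.00 + 12.81% × $3336.00 = $667.34
Social Insurance: 7% × $9440.00 = $660.80
Training Fund Levy: 6% × $9440.00 = $566.40
Total: $667.34 + $660.80 + $566.40 = $1894.54

$1894.54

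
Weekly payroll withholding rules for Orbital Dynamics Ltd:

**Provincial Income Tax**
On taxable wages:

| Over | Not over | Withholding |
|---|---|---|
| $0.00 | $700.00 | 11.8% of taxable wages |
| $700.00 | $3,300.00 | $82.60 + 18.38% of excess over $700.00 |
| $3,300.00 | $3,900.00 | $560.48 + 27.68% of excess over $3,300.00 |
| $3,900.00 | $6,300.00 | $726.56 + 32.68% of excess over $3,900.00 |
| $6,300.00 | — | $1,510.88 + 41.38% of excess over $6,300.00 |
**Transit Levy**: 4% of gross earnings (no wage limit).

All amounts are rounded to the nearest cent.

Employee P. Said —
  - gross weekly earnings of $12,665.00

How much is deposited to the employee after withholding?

$8,013.68

Provincial Income Tax: taxable = $12,665.00
  $1,510.88 + 41.38% × ($12,665.00 − $6,300.00) = $1,510.88 + 41.38% × $6,365.00 = $4,144.72
Transit Levy: 4% × $12,665.00 = $506.60
Total withheld: $4,144.72 + $506.60 = $4,651.32
Net pay: $12,665.00 − $4,651.32 = $8,013.68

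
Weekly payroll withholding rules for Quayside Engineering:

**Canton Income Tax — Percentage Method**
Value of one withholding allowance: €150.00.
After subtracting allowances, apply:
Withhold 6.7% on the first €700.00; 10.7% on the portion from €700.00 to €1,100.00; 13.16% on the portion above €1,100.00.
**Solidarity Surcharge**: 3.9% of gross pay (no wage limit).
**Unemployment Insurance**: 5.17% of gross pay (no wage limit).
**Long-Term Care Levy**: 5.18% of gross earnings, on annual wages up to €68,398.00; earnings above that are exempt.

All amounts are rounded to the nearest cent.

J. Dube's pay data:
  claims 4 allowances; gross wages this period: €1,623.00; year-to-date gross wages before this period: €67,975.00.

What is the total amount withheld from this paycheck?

€250.58

Canton Income Tax: taxable = €1,623.00 − 4×€150.00 = €1,023.00
  €46.90 + 10.7% × (€1,023.00 − €700.00) = €46.90 + 10.7% × €323.00 = €81.46
Solidarity Surcharge: 3.9% × €1,623.00 = €63.30
Unemployment Insurance: 5.17% × €1,623.00 = €83.91
Long-Term Care Levy: cap €68,398.00 − YTD €67,975.00 = €423.00 subject; 5.18% × €423.00 = €21.91
Total: €81.46 + €63.30 + €83.91 + €21.91 = €250.58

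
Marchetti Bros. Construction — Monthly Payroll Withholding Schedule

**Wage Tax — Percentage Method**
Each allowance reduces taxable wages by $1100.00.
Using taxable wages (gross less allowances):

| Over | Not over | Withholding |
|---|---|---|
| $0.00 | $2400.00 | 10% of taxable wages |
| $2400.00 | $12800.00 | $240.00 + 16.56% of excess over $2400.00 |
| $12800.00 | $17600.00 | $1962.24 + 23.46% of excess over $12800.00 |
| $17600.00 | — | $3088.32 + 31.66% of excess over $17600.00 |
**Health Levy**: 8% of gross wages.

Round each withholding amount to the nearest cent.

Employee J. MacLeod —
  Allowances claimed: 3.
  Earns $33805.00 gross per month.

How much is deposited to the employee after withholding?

Wage Tax: taxable = $33805.00 − 3×$1100.00 = $30505.00
  $3088.32 + 31.66% × ($30505.00 − $17600.00) = $3088.32 + 31.66% × $12905.00 = $7174.04
Health Levy: 8% × $33805.00 = $2704.40
Total withheld: $7174.04 + $2704.40 = $9878.44
Net pay: $33805.00 − $9878.44 = $23926.56

$23926.56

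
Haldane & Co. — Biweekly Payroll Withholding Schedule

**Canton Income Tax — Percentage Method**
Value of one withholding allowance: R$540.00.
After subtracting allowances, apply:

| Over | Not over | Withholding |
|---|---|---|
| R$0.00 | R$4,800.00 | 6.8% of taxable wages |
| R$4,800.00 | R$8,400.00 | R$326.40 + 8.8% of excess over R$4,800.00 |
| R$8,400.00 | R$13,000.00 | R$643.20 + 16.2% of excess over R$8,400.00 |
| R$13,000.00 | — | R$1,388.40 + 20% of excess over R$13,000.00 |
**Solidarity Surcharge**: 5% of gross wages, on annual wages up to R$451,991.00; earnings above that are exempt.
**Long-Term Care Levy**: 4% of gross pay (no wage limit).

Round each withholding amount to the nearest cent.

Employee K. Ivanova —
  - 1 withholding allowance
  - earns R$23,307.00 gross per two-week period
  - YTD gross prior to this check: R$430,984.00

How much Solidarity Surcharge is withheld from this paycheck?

R$1,050.35

Solidarity Surcharge: cap R$451,991.00 − YTD R$430,984.00 = R$21,007.00 subject; 5% × R$21,007.00 = R$1,050.35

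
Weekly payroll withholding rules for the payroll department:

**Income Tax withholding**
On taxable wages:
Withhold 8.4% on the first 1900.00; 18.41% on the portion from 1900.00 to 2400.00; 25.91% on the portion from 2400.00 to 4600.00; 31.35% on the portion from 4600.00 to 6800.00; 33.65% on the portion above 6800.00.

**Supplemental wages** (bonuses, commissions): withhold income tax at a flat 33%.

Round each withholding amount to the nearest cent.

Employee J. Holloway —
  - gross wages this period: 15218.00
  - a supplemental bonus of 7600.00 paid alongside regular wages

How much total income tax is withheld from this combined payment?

Income Tax: taxable = 15218.00
  1511.37 + 33.65% × (15218.00 − 6800.00) = 1511.37 + 33.65% × 8418.00 = 4344.03
Supplemental (33% flat on bonus): 33% × 7600.00 = 2508.00
Total income tax: 4344.03 + 2508.00 = 6852.03

6852.03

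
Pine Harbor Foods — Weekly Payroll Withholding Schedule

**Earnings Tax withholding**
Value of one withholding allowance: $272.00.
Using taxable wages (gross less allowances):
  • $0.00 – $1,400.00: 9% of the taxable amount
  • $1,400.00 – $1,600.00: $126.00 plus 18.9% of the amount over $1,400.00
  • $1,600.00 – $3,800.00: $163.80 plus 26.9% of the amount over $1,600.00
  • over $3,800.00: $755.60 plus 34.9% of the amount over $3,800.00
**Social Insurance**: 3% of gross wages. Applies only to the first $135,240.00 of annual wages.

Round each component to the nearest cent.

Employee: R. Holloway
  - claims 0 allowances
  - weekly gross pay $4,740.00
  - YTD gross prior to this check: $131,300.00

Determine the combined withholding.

$1,201.86

Earnings Tax: taxable = $4,740.00
  $755.60 + 34.9% × ($4,740.00 − $3,800.00) = $755.60 + 34.9% × $940.00 = $1,083.66
Social Insurance: cap $135,240.00 − YTD $131,300.00 = $3,940.00 subject; 3% × $3,940.00 = $118.20
Total: $1,083.66 + $118.20 = $1,201.86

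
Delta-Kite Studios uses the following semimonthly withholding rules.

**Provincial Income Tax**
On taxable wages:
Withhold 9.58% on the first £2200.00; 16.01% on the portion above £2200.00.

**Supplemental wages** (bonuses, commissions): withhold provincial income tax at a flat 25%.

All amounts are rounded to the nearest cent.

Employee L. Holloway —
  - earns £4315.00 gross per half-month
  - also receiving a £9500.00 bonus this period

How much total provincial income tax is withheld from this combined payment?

Provincial Income Tax: taxable = £4315.00
  £210.76 + 16.01% × (£4315.00 − £2200.00) = £210.76 + 16.01% × £2115.00 = £549.37
Supplemental (25% flat on bonus): 25% × £9500.00 = £2375.00
Total provincial income tax: £549.37 + £2375.00 = £2924.37

£2924.37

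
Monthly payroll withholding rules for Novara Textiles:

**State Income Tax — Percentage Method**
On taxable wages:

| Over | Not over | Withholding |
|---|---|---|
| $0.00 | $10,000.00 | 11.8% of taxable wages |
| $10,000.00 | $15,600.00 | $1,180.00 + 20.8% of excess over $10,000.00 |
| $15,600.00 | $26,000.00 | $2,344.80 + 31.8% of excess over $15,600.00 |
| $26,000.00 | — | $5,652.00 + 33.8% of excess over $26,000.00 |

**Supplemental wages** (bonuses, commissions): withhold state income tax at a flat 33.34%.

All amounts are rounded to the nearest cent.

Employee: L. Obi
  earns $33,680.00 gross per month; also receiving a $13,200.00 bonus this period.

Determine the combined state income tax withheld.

State Income Tax: taxable = $33,680.00
  $5,652.00 + 33.8% × ($33,680.00 − $26,000.00) = $5,652.00 + 33.8% × $7,680.00 = $8,247.84
Supplemental (33.34% flat on bonus): 33.34% × $13,200.00 = $4,400.88
Total state income tax: $8,247.84 + $4,400.88 = $12,648.72

$12,648.72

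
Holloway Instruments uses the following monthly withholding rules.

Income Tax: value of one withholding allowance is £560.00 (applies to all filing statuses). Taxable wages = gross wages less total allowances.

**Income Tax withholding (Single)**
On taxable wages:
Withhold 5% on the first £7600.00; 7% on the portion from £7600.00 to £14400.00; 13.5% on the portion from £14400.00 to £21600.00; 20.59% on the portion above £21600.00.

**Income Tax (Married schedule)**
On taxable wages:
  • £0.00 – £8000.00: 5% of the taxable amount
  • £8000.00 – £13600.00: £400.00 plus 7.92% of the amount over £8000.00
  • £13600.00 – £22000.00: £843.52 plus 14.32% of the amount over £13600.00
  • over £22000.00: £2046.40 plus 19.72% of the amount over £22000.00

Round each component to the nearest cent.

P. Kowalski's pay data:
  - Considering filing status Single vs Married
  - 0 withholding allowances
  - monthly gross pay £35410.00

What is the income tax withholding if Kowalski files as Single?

£4671.48

Income Tax (Single): taxable = £35410.00
  £1828.00 + 20.59% × (£35410.00 − £21600.00) = £1828.00 + 20.59% × £13810.00 = £4671.48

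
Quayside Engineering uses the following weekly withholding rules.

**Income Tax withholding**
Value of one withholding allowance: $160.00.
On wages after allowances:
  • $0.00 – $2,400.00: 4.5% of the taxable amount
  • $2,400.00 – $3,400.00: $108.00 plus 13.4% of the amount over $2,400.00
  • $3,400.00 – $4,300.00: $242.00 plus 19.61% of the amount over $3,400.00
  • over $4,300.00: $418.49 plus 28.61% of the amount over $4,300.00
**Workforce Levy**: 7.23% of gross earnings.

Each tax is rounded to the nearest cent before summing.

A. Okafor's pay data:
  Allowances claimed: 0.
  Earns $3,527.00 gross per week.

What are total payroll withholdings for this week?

$521.90

Income Tax: taxable = $3,527.00
  $242.00 + 19.61% × ($3,527.00 − $3,400.00) = $242.00 + 19.61% × $127.00 = $266.90
Workforce Levy: 7.23% × $3,527.00 = $255.00
Total: $266.90 + $255.00 = $521.90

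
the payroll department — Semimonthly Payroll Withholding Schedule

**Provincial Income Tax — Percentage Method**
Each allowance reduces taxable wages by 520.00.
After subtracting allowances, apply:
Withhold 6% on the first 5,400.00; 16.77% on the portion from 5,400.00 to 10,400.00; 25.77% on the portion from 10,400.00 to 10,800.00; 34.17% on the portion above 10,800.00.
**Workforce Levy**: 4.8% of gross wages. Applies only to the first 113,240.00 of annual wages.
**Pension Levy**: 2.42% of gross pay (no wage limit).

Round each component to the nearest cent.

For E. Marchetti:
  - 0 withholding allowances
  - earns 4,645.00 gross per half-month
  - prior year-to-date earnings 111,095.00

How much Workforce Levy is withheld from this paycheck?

Workforce Levy: cap 113,240.00 − YTD 111,095.00 = 2,145.00 subject; 4.8% × 2,145.00 = 102.96

102.96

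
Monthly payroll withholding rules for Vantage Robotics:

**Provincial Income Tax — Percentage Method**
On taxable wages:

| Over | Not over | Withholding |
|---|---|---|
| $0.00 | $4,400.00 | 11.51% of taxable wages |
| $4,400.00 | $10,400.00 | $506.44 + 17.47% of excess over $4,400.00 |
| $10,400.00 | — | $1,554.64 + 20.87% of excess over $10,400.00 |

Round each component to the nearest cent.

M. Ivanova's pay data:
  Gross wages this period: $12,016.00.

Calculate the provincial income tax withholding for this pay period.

$1,891.90

Provincial Income Tax: taxable = $12,016.00
  $1,554.64 + 20.87% × ($12,016.00 − $10,400.00) = $1,554.64 + 20.87% × $1,616.00 = $1,891.90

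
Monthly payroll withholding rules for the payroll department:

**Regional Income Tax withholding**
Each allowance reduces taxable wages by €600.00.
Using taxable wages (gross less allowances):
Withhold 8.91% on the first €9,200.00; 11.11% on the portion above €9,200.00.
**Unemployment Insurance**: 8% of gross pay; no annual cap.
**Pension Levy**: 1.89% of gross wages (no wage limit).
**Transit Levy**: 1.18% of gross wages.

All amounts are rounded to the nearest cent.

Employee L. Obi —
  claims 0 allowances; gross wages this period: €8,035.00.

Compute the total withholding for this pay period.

€1,605.39

Regional Income Tax: taxable = €8,035.00
  8.91% × €8,035.00 = €715.92
Unemployment Insurance: 8% × €8,035.00 = €642.80
Pension Levy: 1.89% × €8,035.00 = €151.86
Transit Levy: 1.18% × €8,035.00 = €94.81
Total: €715.92 + €642.80 + €151.86 + €94.81 = €1,605.39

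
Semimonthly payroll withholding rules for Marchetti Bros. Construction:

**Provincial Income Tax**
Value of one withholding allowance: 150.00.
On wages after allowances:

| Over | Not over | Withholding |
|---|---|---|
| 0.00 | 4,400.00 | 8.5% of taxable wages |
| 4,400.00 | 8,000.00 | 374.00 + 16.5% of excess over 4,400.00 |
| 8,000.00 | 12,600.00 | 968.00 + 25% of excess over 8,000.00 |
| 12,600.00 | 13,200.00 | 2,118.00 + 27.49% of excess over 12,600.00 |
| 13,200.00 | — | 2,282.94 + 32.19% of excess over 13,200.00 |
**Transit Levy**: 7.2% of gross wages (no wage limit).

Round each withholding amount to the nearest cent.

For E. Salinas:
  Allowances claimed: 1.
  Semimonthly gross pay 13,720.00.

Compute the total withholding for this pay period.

Provincial Income Tax: taxable = 13,720.00 − 1×150.00 = 13,570.00
  2,282.94 + 32.19% × (13,570.00 − 13,200.00) = 2,282.94 + 32.19% × 370.00 = 2,402.04
Transit Levy: 7.2% × 13,720.00 = 987.84
Total: 2,402.04 + 987.84 = 3,389.88

3,389.88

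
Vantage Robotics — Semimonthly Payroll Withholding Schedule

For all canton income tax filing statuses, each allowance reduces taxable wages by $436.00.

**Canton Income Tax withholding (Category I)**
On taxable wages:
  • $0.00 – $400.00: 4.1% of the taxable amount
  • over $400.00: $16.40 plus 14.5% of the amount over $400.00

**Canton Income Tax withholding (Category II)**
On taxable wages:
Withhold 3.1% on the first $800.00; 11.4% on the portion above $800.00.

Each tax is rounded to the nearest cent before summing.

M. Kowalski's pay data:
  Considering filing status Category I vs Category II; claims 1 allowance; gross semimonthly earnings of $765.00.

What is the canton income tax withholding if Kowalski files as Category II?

Canton Income Tax (Category II): taxable = $765.00 − 1×$436.00 = $329.00
  3.1% × $329.00 = $10.20

$10.20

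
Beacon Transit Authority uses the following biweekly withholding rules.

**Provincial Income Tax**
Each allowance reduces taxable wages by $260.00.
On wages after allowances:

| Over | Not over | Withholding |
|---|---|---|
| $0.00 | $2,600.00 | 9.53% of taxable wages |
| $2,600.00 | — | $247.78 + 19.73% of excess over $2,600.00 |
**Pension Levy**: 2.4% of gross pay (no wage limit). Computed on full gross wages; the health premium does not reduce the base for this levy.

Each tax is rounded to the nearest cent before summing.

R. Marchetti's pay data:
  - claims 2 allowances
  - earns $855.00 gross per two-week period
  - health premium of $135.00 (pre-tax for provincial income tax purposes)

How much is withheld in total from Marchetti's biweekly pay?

$39.58

Provincial Income Tax: taxable = $855.00 − $135.00 − 2×$260.00 = $200.00
  9.53% × $200.00 = $19.06
Pension Levy: 2.4% × $855.00 = $20.52
Total: $19.06 + $20.52 = $39.58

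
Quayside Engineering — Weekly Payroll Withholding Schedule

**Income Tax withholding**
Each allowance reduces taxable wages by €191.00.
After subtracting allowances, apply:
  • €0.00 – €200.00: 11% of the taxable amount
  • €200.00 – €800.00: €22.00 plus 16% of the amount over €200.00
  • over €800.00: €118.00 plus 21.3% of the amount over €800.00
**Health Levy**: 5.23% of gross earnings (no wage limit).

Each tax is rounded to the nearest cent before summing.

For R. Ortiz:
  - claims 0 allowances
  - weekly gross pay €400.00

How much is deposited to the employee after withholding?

€325.08

Income Tax: taxable = €400.00
  €22.00 + 16% × (€400.00 − €200.00) = €22.00 + 16% × €200.00 = €54.00
Health Levy: 5.23% × €400.00 = €20.92
Total withheld: €54.00 + €20.92 = €74.92
Net pay: €400.00 − €74.92 = €325.08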